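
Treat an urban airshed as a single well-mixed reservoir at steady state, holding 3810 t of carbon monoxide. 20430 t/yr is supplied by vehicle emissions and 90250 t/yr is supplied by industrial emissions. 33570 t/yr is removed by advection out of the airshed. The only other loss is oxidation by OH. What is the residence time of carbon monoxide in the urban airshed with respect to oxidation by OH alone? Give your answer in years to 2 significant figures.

At steady state ΣF_in = ΣF_out.
ΣF_in = 20430 + 90250 = 110680 t/yr.
Oxidation by OH flux = ΣF_in − (33570) = 110680 − 33570 = 77110 t/yr.
τ = M / F = 3810 / 77110 = 0.04941 yr.

0.049 yr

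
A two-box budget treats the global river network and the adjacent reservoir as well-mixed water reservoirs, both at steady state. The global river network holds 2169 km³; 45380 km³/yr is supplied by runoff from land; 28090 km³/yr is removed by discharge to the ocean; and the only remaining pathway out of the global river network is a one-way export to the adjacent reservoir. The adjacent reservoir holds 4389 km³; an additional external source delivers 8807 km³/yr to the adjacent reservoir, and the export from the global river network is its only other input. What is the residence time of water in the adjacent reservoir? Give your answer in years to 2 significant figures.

Balance the global river network: ΣF_in = 45380 km³/yr.
Export to the adjacent reservoir = ΣF_in − (28090) = 17290 km³/yr.
Total input to the adjacent reservoir = 17290 + 8807 = 26097 km³/yr; at steady state this equals its total output.
τ = M / F = 4389 / 26097 = 0.1682 yr.

0.17 yr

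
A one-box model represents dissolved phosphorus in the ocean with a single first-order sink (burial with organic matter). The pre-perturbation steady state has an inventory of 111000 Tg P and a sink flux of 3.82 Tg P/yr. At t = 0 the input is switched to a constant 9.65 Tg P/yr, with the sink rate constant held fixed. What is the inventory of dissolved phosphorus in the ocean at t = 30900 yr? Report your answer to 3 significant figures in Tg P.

222000 Tg P

τ = M₀/F₀ = 111000/3.82 = 29060 yr; rate constant k = 1/τ.
New steady state M_∞ = F₁/k = F₁·τ = 9.65 × 29060 = 280410 Tg P.
M(t) = M_∞ + (M₀ − M_∞)·e^(−t/τ); t/τ = 30900/29060 = 1.063, so e^(−t/τ) = 0.3453.
M(t) = 280410 − 169400 × 0.3453 = 221910 Tg P.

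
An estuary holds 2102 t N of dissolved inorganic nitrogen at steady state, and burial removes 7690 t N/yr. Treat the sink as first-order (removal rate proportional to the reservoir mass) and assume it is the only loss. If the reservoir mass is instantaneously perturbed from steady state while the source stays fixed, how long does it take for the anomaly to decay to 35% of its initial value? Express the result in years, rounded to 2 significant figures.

0.29 yr

For a linear reservoir the anomaly decays as exp(−t/τ) with τ = M/F = 2102/7690 = 0.2733 yr.
exp(−t/τ) = 0.35 ⇒ t = −τ ln(0.35) = 0.2733 × 1.050 = 0.2870 yr.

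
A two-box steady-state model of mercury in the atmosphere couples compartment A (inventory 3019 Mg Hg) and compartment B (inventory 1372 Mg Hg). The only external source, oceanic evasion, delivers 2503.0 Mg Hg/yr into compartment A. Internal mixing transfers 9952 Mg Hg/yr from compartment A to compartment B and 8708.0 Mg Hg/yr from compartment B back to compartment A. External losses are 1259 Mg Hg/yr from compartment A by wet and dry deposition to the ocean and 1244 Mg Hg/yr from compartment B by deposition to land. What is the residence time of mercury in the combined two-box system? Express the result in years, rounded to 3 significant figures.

1.75 yr

Treat the two boxes together as one reservoir: the mixing fluxes between them are internal recycling, so τ = ΣM / Σ(external losses).
M_total = 3019 + 1372 = 4391.0 Mg Hg.
ΣF_external_out = 1259 + 1244 = 2503.0 Mg Hg/yr.
τ = M_total / ΣF_ext = 4391.0 / 2503.0 = 1.754 yr.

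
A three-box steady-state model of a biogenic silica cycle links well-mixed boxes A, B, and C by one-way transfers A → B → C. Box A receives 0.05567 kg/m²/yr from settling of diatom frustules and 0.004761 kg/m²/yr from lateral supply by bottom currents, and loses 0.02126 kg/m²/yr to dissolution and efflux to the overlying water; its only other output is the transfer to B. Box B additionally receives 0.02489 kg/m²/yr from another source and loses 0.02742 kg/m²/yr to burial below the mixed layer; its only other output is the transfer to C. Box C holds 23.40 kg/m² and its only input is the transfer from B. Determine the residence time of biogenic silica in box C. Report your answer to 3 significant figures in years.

639 yr

Box A: F(A→B) = (0.05567 + 0.004761) − 0.02126 = 0.039171 kg/m²/yr.
Box B: F(B→C) = (0.039171 + 0.02489) − 0.02742 = 0.036641 kg/m²/yr.
Box C throughput = its input = 0.036641 kg/m²/yr; τ = 23.40 / 0.036641 = 638.6 yr.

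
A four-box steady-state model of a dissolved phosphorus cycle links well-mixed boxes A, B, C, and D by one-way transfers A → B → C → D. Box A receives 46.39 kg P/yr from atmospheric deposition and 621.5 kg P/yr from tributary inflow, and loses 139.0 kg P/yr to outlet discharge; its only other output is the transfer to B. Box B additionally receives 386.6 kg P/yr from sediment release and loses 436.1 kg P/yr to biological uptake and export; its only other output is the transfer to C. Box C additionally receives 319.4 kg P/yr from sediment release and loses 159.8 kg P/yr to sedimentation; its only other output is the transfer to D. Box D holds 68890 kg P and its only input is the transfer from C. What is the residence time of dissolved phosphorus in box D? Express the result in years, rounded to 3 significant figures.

108 yr

Box A: F(A→B) = (46.39 + 621.5) − 139.0 = 528.89 kg P/yr.
Box B: F(B→C) = (528.89 + 386.6) − 436.1 = 479.39 kg P/yr.
Box C: F(C→D) = (479.39 + 319.4) − 159.8 = 638.99 kg P/yr.
Box D throughput = its input = 638.99 kg P/yr; τ = 68890 / 638.99 = 107.8 yr.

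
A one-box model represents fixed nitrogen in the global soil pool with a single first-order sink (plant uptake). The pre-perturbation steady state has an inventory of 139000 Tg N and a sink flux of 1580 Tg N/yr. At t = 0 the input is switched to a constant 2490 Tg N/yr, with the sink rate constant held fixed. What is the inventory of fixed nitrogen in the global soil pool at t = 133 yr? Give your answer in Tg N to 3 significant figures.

201000 Tg N

Residence time τ = M₀/F₀ = 87.97 yr. The eventual steady state is M_∞ = M₀·(F₁/F₀) = 139000 × 2490/1580 = 219060 Tg N.
The anomaly ΔM(t) = M(t) − M_∞ decays as ΔM₀·e^(−t/τ) with ΔM₀ = 139000 − 219060 = −80060 Tg N.
At t = 133 yr, e^(−t/τ) = e^(−1.512) = 0.2205, so ΔM = −17650 Tg N and M = 219060 − 17650 = 201400 Tg N.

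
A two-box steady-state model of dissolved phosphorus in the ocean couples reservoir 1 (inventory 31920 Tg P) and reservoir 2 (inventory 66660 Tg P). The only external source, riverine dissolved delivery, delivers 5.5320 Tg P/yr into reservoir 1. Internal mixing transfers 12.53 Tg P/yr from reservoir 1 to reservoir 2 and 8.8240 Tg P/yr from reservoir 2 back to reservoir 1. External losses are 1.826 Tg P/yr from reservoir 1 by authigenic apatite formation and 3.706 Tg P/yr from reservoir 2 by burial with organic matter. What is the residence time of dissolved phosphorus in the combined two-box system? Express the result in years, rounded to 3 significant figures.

Treat the two boxes together as one reservoir: the mixing fluxes between them are internal recycling, so τ = ΣM / Σ(external losses).
M_total = 31920 + 66660 = 98580 Tg P.
ΣF_external_out = 1.826 + 3.706 = 5.5320 Tg P/yr.
τ = M_total / ΣF_ext = 98580 / 5.5320 = 17820 yr.

17800 yr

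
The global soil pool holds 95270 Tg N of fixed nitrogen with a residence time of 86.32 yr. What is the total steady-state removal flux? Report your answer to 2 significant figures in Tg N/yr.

F = M / τ = 95270 / 86.32 = 1104 Tg N/yr.

1100 Tg N/yr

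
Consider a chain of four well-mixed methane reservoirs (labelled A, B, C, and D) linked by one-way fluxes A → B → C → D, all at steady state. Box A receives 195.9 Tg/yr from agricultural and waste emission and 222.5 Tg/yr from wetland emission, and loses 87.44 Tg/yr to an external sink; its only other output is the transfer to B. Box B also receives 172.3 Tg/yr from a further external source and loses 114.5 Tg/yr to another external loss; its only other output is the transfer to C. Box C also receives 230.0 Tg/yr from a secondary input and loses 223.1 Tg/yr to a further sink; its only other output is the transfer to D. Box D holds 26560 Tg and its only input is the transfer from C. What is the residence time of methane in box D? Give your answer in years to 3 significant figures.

67.1 yr

Box A: F(A→B) = (195.9 + 222.5) − 87.44 = 330.96 Tg/yr.
Box B: F(B→C) = (330.96 + 172.3) − 114.5 = 388.76 Tg/yr.
Box C: F(C→D) = (388.76 + 230.0) − 223.1 = 395.66 Tg/yr.
Box D throughput = its input = 395.66 Tg/yr; τ = 26560 / 395.66 = 67.13 yr.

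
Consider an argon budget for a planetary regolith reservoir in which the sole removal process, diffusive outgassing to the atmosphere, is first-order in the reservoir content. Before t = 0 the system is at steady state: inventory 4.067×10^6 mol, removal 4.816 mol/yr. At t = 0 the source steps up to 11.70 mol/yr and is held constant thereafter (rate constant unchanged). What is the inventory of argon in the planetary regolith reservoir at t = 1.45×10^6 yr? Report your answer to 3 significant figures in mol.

8.84×10^6 mol

τ = M₀/F₀ = 4.067×10^6/4.816 = 844500 yr; rate constant k = 1/τ.
New steady state M_∞ = F₁/k = F₁·τ = 11.70 × 844500 = 9.8804×10^6 mol.
M(t) = M_∞ + (M₀ − M_∞)·e^(−t/τ); t/τ = 1.45×10^6/844500 = 1.717, so e^(−t/τ) = 0.1796.
M(t) = 9.8804×10^6 − 5.813×10^6 × 0.1796 = 8.8363×10^6 mol.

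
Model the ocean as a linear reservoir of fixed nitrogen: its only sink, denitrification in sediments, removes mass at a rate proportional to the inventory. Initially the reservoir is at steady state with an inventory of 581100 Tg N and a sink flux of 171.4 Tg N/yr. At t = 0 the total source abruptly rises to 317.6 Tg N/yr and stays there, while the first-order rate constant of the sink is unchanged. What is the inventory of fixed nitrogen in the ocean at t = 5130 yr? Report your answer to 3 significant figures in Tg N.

The sink rate constant is k = F₀/M₀ = 171.4/581100 = 0.0002950 yr⁻¹.
Solving dM/dt = F₁ − kM with M(0) = M₀ gives M(t) = F₁/k + (M₀ − F₁/k)·e^(−kt).
F₁/k = 317.6/0.0002950 = 1.0768×10^6 Tg N; kt = 0.0002950 × 5130 = 1.513, e^(−kt) = 0.2202.
M(5130) = 1.0768×10^6 + (581100 − 1.0768×10^6) × 0.2202 = 1.0768×10^6 − 109200 = 967610 Tg N.

968000 Tg N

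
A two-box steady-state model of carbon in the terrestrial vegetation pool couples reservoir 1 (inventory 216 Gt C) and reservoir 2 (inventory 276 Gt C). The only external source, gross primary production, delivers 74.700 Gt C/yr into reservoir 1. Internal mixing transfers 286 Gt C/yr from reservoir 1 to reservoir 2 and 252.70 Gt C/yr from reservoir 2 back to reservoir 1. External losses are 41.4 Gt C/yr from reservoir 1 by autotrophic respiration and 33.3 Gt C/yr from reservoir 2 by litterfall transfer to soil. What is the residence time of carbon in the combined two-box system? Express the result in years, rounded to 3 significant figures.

Residence time in the combined system uses the total inventory and the total *external* removal — internal exchanges between the two boxes cancel.
M_total = 216 + 276 = 492.00 Gt C.
ΣF_external_out = 41.4 + 33.3 = 74.700 Gt C/yr.
τ = M_total / ΣF_ext = 492.00 / 74.700 = 6.586 yr.

6.59 yr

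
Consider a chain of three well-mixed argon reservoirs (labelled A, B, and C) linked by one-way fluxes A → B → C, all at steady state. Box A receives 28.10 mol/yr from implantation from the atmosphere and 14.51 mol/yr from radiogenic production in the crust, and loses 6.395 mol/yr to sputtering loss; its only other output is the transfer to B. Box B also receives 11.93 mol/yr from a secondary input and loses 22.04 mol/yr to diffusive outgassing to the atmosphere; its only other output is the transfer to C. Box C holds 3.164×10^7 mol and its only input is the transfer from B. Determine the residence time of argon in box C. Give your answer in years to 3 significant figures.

1.21×10^6 yr

Box A: F(A→B) = (28.10 + 14.51) − 6.395 = 36.215 mol/yr.
Box B: F(B→C) = (36.215 + 11.93) − 22.04 = 26.105 mol/yr.
Box C throughput = its input = 26.105 mol/yr; τ = 3.164×10^7 / 26.105 = 1.212×10^6 yr.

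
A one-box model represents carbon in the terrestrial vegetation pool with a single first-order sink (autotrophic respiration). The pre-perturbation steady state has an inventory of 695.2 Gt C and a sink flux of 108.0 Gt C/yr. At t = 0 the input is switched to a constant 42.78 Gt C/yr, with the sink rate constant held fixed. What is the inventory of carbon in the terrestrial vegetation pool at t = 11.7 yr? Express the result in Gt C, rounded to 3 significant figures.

Residence time τ = M₀/F₀ = 6.437 yr. The eventual steady state is M_∞ = M₀·(F₁/F₀) = 695.2 × 42.78/108.0 = 275.38 Gt C.
The anomaly ΔM(t) = M(t) − M_∞ decays as ΔM₀·e^(−t/τ) with ΔM₀ = 695.2 − 275.38 = 419.8 Gt C.
At t = 11.7 yr, e^(−t/τ) = e^(−1.818) = 0.1624, so ΔM = 68.19 Gt C and M = 275.38 + 68.19 = 343.56 Gt C.

344 Gt C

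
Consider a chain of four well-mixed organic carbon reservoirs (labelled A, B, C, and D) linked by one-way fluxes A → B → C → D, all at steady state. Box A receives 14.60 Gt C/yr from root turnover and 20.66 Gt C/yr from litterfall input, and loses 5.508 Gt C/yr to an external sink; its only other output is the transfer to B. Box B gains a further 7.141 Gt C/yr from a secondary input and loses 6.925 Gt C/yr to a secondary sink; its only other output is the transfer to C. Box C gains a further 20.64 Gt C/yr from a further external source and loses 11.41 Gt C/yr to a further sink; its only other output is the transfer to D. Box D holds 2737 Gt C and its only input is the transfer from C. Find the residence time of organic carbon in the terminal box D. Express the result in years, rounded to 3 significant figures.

69.8 yr

Box A: F(A→B) = (14.60 + 20.66) − 5.508 = 29.752 Gt C/yr.
Box B: F(B→C) = (29.752 + 7.141) − 6.925 = 29.968 Gt C/yr.
Box C: F(C→D) = (29.968 + 20.64) − 11.41 = 39.198 Gt C/yr.
Box D throughput = its input = 39.198 Gt C/yr; τ = 2737 / 39.198 = 69.82 yr.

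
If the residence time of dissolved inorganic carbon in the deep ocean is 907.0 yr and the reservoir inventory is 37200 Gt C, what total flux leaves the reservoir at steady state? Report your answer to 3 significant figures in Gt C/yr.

F = M / τ = 37200 / 907.0 = 41.01 Gt C/yr.

41.0 Gt C/yr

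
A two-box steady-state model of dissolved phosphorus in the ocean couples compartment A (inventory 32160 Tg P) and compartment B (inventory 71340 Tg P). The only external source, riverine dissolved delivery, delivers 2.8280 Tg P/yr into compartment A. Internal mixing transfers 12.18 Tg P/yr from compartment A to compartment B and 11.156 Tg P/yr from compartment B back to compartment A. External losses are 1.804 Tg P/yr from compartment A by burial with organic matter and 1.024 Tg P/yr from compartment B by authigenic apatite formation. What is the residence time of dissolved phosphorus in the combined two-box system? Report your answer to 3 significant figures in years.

Residence time in the combined system uses the total inventory and the total *external* removal — internal exchanges between the two boxes cancel.
M_total = 32160 + 71340 = 103500 Tg P.
ΣF_external_out = 1.804 + 1.024 = 2.8280 Tg P/yr.
τ = M_total / ΣF_ext = 103500 / 2.8280 = 36600 yr.

36600 yr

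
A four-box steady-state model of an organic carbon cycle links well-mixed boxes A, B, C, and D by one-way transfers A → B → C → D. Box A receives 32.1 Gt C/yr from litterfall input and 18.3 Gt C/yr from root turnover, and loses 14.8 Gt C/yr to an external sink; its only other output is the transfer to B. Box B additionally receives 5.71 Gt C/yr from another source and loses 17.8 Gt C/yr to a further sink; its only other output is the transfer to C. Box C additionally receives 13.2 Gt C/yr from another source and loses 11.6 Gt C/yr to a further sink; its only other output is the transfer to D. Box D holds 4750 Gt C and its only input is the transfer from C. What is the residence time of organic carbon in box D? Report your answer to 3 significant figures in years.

189 yr

Box A: F(A→B) = (32.1 + 18.3) − 14.8 = 35.600 Gt C/yr.
Box B: F(B→C) = (35.600 + 5.71) − 17.8 = 23.510 Gt C/yr.
Box C: F(C→D) = (23.510 + 13.2) − 11.6 = 25.110 Gt C/yr.
Box D throughput = its input = 25.110 Gt C/yr; τ = 4750 / 25.110 = 189.2 yr.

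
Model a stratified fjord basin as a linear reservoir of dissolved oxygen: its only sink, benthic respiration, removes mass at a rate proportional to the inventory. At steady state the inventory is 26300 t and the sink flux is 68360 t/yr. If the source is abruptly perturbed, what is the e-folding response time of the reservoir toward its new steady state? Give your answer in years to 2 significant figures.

0.38 yr

For a linear reservoir the response time equals the residence time τ = M/F.
τ = 26300 / 68360 = 0.3847 yr.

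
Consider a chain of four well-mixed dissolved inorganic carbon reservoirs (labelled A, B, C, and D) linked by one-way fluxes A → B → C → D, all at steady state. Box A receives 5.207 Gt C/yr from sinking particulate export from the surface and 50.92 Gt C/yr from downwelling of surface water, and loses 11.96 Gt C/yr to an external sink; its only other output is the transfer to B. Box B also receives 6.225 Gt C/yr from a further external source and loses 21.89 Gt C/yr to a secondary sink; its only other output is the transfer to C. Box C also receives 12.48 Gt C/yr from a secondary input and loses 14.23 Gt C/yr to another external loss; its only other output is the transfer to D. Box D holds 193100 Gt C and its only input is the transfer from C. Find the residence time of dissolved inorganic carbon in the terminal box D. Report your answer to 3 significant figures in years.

7220 yr

Box A: F(A→B) = (5.207 + 50.92) − 11.96 = 44.167 Gt C/yr.
Box B: F(B→C) = (44.167 + 6.225) − 21.89 = 28.502 Gt C/yr.
Box C: F(C→D) = (28.502 + 12.48) − 14.23 = 26.752 Gt C/yr.
Box D throughput = its input = 26.752 Gt C/yr; τ = 193100 / 26.752 = 7218 yr.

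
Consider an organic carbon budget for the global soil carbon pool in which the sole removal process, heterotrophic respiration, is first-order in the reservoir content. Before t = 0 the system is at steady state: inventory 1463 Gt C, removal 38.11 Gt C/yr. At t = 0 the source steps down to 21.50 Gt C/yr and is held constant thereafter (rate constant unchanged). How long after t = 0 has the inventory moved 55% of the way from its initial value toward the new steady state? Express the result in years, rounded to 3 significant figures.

τ = M₀/F₀ = 1463/38.11 = 38.39 yr.
The remaining gap fraction is e^(−t/τ); 55% covered ⇒ e^(−t/τ) = 0.450.
t = −τ ln(0.450) = 38.39 × 0.7985 = 30.65 yr.

30.7 yr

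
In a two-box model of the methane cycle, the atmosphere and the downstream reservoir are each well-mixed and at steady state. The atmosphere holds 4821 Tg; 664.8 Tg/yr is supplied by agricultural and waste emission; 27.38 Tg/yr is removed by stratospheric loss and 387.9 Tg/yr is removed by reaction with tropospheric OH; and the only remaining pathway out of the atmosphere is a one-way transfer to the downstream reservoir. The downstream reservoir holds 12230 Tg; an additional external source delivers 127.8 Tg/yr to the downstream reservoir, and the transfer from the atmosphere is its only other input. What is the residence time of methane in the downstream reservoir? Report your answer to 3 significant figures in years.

32.4 yr

Balance the atmosphere: ΣF_in = 664.80 Tg/yr.
Transfer to the downstream reservoir = ΣF_in − (27.38 + 387.9) = 249.52 Tg/yr.
Total input to the downstream reservoir = 249.52 + 127.8 = 377.32 Tg/yr; at steady state this equals its total output.
τ = M / F = 12230 / 377.32 = 32.41 yr.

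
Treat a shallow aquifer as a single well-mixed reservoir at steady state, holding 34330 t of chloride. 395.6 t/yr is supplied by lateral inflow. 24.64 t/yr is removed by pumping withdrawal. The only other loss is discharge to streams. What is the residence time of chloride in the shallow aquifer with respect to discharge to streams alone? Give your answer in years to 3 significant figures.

92.5 yr

At steady state ΣF_in = ΣF_out.
ΣF_in = 395.60 t/yr.
Discharge to streams flux = ΣF_in − (24.64) = 395.60 − 24.64 = 371.0 t/yr.
τ = M / F = 34330 / 371.0 = 92.54 yr.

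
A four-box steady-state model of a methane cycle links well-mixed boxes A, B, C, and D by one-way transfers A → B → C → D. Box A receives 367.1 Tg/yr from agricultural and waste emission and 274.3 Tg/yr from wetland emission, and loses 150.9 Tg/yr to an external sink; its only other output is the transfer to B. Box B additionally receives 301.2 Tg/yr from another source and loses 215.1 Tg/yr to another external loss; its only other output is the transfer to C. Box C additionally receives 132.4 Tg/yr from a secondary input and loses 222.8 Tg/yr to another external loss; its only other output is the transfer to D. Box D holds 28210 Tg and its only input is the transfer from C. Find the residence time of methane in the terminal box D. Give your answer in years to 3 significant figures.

Box A: F(A→B) = (367.1 + 274.3) − 150.9 = 490.50 Tg/yr.
Box B: F(B→C) = (490.50 + 301.2) − 215.1 = 576.60 Tg/yr.
Box C: F(C→D) = (576.60 + 132.4) − 222.8 = 486.20 Tg/yr.
Box D throughput = its input = 486.20 Tg/yr; τ = 28210 / 486.20 = 58.02 yr.

58.0 yr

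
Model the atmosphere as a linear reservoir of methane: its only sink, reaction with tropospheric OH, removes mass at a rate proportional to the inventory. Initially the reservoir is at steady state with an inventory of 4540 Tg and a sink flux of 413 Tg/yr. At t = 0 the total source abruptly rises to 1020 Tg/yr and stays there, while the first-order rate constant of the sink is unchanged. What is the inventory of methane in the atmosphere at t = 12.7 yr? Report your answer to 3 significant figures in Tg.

9110 Tg

Residence time τ = M₀/F₀ = 10.99 yr. The eventual steady state is M_∞ = M₀·(F₁/F₀) = 4540 × 1020/413 = 11213 Tg.
The anomaly ΔM(t) = M(t) − M_∞ decays as ΔM₀·e^(−t/τ) with ΔM₀ = 4540 − 11213 = −6673 Tg.
At t = 12.7 yr, e^(−t/τ) = e^(−1.155) = 0.3150, so ΔM = −2102 Tg and M = 11213 − 2102 = 9111.0 Tg.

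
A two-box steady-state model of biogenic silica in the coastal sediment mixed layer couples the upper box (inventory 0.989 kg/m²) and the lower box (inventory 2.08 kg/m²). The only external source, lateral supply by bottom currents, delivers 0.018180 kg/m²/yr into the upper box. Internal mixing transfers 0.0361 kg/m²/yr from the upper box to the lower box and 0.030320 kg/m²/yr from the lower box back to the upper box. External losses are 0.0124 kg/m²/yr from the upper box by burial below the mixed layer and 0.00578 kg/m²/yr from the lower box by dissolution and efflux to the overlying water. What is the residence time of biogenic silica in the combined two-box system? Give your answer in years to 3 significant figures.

Residence time in the combined system uses the total inventory and the total *external* removal — internal exchanges between the two boxes cancel.
M_total = 0.989 + 2.08 = 3.0690 kg/m².
ΣF_external_out = 0.0124 + 0.00578 = 0.018180 kg/m²/yr.
τ = M_total / ΣF_ext = 3.0690 / 0.018180 = 168.8 yr.

169 yr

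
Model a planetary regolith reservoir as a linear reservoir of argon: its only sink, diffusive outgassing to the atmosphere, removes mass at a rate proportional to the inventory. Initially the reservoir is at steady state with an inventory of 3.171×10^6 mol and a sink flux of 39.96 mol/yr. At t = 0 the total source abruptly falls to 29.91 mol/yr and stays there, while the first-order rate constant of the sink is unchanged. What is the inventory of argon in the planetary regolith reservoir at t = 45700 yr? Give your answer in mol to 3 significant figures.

2.82×10^6 mol

τ = M₀/F₀ = 3.171×10^6/39.96 = 79350 yr; rate constant k = 1/τ.
New steady state M_∞ = F₁/k = F₁·τ = 29.91 × 79350 = 2.3735×10^6 mol.
M(t) = M_∞ + (M₀ − M_∞)·e^(−t/τ); t/τ = 45700/79350 = 0.5759, so e^(−t/τ) = 0.5622.
M(t) = 2.3735×10^6 + 797500 × 0.5622 = 2.8218×10^6 mol.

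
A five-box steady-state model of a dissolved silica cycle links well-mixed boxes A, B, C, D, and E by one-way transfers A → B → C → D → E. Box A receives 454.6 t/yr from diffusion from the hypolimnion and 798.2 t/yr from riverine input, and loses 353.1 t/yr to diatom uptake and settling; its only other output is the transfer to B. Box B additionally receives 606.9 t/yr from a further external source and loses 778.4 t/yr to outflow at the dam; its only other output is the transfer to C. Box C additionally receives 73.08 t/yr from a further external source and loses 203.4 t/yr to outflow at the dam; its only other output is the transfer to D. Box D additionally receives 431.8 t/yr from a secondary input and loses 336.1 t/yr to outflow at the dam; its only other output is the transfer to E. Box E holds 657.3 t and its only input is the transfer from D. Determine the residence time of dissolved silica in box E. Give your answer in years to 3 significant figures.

0.948 yr

Box A: F(A→B) = (454.6 + 798.2) − 353.1 = 899.70 t/yr.
Box B: F(B→C) = (899.70 + 606.9) − 778.4 = 728.20 t/yr.
Box C: F(C→D) = (728.20 + 73.08) − 203.4 = 597.88 t/yr.
Box D: F(D→E) = (597.88 + 431.8) − 336.1 = 693.58 t/yr.
Box E throughput = its input = 693.58 t/yr; τ = 657.3 / 693.58 = 0.9477 yr.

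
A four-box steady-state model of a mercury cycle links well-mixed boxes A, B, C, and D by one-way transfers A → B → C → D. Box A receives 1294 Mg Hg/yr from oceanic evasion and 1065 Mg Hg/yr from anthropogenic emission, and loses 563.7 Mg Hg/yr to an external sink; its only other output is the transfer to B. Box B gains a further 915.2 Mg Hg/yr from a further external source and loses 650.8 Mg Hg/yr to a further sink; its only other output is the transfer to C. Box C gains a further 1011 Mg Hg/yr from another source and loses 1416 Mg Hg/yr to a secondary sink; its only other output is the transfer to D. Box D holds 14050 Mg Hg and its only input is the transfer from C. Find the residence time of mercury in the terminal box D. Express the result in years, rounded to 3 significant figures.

8.49 yr

Box A: F(A→B) = (1294 + 1065) − 563.7 = 1795.3 Mg Hg/yr.
Box B: F(B→C) = (1795.3 + 915.2) − 650.8 = 2059.7 Mg Hg/yr.
Box C: F(C→D) = (2059.7 + 1011) − 1416 = 1654.7 Mg Hg/yr.
Box D throughput = its input = 1654.7 Mg Hg/yr; τ = 14050 / 1654.7 = 8.491 yr.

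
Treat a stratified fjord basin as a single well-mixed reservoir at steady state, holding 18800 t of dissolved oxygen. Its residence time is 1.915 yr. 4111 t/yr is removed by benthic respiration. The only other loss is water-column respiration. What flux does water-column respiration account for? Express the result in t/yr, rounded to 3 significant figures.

Total removal F = M/τ = 18800 / 1.915 = 9817 t/yr.
Water-column respiration = F − (4111) = 9817 − 4111 = 5706 t/yr.

5710 t/yr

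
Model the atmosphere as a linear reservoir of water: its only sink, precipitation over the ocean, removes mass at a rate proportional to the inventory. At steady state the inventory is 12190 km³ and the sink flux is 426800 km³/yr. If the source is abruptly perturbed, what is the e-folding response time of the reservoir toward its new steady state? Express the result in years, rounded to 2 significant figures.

0.029 yr

For a linear reservoir the response time equals the residence time τ = M/F.
τ = 12190 / 426800 = 0.02856 yr.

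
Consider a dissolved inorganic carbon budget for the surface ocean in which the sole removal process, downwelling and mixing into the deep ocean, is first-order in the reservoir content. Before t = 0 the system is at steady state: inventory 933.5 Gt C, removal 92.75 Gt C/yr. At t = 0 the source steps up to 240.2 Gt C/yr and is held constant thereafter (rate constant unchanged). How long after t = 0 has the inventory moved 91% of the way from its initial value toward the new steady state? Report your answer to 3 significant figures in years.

24.2 yr

τ = M₀/F₀ = 933.5/92.75 = 10.06 yr.
The remaining gap fraction is e^(−t/τ); 91% covered ⇒ e^(−t/τ) = 0.0900.
t = −τ ln(0.0900) = 10.06 × 2.408 = 24.24 yr.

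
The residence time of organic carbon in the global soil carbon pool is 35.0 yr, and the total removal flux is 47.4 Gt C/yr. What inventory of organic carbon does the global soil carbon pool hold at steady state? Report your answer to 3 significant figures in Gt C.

1660 Gt C

τ = M/F ⇒ M = τ × F = 35.0 × 47.4 = 1659 Gt C.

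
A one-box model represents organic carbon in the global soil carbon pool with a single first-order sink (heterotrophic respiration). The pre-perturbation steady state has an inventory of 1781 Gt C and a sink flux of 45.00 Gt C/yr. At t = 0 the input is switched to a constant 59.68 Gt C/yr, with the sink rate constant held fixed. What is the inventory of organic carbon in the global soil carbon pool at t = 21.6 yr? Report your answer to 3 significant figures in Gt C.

The sink rate constant is k = F₀/M₀ = 45.00/1781 = 0.02527 yr⁻¹.
Solving dM/dt = F₁ − kM with M(0) = M₀ gives M(t) = F₁/k + (M₀ − F₁/k)·e^(−kt).
F₁/k = 59.68/0.02527 = 2362.0 Gt C; kt = 0.02527 × 21.6 = 0.5458, e^(−kt) = 0.5794.
M(21.6) = 2362.0 + (1781 − 2362.0) × 0.5794 = 2362.0 − 336.6 = 2025.4 Gt C.

2030 Gt C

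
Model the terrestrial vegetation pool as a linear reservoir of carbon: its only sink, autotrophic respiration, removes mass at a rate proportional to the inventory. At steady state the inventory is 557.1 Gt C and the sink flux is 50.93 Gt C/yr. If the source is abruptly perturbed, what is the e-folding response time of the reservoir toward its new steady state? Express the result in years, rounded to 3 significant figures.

For a linear reservoir the response time equals the residence time τ = M/F.
τ = 557.1 / 50.93 = 10.94 yr.

10.9 yr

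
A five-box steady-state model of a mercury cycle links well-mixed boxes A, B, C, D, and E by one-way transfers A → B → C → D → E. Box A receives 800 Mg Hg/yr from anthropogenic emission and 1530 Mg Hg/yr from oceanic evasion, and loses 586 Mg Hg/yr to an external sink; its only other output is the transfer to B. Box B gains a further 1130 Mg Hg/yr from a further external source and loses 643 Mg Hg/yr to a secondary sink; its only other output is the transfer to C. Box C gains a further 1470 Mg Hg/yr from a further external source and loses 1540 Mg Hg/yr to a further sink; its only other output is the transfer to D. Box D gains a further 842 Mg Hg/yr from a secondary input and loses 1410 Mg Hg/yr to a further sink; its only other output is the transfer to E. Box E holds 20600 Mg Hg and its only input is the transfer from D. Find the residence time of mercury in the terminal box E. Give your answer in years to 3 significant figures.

Box A: F(A→B) = (800 + 1530) − 586 = 1744.0 Mg Hg/yr.
Box B: F(B→C) = (1744.0 + 1130) − 643 = 2231.0 Mg Hg/yr.
Box C: F(C→D) = (2231.0 + 1470) − 1540 = 2161.0 Mg Hg/yr.
Box D: F(D→E) = (2161.0 + 842) − 1410 = 1593.0 Mg Hg/yr.
Box E throughput = its input = 1593.0 Mg Hg/yr; τ = 20600 / 1593.0 = 12.93 yr.

12.9 yr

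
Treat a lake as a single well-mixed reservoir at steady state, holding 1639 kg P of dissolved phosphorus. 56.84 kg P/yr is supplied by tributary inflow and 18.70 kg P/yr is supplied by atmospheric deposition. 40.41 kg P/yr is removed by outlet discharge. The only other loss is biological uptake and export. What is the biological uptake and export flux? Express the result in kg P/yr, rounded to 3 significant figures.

35.1 kg P/yr

At steady state ΣF_in = ΣF_out.
ΣF_in = 56.84 + 18.70 = 75.540 kg P/yr.
Biological uptake and export flux = ΣF_in − (40.41) = 75.540 − 40.41 = 35.13 kg P/yr.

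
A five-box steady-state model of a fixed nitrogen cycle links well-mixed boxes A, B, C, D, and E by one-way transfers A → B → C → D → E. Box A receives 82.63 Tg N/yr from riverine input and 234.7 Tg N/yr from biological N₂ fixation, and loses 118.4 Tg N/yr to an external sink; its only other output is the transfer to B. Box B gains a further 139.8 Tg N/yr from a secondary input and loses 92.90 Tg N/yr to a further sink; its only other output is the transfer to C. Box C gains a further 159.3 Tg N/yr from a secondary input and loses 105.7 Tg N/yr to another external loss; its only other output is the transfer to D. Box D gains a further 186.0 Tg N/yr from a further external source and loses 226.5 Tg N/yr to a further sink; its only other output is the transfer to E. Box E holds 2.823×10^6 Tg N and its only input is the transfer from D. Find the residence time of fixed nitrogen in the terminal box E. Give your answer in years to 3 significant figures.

Box A: F(A→B) = (82.63 + 234.7) − 118.4 = 198.93 Tg N/yr.
Box B: F(B→C) = (198.93 + 139.8) − 92.90 = 245.83 Tg N/yr.
Box C: F(C→D) = (245.83 + 159.3) − 105.7 = 299.43 Tg N/yr.
Box D: F(D→E) = (299.43 + 186.0) − 226.5 = 258.93 Tg N/yr.
Box E throughput = its input = 258.93 Tg N/yr; τ = 2.823×10^6 / 258.93 = 10900 yr.

10900 yr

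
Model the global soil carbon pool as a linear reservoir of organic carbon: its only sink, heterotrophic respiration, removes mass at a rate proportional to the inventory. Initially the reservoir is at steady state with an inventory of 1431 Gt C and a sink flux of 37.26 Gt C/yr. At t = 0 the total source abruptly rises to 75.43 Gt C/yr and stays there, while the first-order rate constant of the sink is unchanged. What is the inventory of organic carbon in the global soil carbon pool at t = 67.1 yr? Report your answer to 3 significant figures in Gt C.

2640 Gt C

Residence time τ = M₀/F₀ = 38.41 yr. The eventual steady state is M_∞ = M₀·(F₁/F₀) = 1431 × 75.43/37.26 = 2896.9 Gt C.
The anomaly ΔM(t) = M(t) − M_∞ decays as ΔM₀·e^(−t/τ) with ΔM₀ = 1431 − 2896.9 = −1466 Gt C.
At t = 67.1 yr, e^(−t/τ) = e^(−1.747) = 0.1743, so ΔM = −255.5 Gt C and M = 2896.9 − 255.5 = 2641.5 Gt C.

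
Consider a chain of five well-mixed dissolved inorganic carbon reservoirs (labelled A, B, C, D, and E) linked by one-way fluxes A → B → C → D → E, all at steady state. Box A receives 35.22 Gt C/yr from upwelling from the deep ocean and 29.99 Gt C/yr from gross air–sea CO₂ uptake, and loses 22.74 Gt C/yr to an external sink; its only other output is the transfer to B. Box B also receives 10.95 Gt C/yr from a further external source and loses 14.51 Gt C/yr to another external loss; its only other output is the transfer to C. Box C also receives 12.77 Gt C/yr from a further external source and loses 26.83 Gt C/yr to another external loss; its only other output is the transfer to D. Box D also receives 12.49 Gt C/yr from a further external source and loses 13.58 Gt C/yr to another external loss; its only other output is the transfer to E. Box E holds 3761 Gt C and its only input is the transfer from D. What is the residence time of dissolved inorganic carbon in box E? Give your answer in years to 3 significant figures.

Box A: F(A→B) = (35.22 + 29.99) − 22.74 = 42.470 Gt C/yr.
Box B: F(B→C) = (42.470 + 10.95) − 14.51 = 38.910 Gt C/yr.
Box C: F(C→D) = (38.910 + 12.77) − 26.83 = 24.850 Gt C/yr.
Box D: F(D→E) = (24.850 + 12.49) − 13.58 = 23.760 Gt C/yr.
Box E throughput = its input = 23.760 Gt C/yr; τ = 3761 / 23.760 = 158.3 yr.

158 yr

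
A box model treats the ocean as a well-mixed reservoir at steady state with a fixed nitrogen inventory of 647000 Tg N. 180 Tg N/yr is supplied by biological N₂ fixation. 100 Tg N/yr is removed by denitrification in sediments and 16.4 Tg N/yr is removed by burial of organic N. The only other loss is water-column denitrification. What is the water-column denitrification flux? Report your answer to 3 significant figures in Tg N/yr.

At steady state ΣF_in = ΣF_out.
ΣF_in = 180.00 Tg N/yr.
Water-column denitrification flux = ΣF_in − (100 + 16.4) = 180.00 − 116.4 = 63.60 Tg N/yr.

63.6 Tg N/yr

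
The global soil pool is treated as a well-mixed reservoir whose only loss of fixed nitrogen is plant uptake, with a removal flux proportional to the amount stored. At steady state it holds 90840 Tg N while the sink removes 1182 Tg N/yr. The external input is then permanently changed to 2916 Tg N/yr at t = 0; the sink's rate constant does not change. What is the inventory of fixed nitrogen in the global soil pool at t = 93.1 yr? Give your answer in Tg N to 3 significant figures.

184000 Tg N

τ = M₀/F₀ = 90840/1182 = 76.85 yr; rate constant k = 1/τ.
New steady state M_∞ = F₁/k = F₁·τ = 2916 × 76.85 = 224100 Tg N.
M(t) = M_∞ + (M₀ − M_∞)·e^(−t/τ); t/τ = 93.1/76.85 = 1.211, so e^(−t/τ) = 0.2978.
M(t) = 224100 − 133300 × 0.2978 = 184420 Tg N.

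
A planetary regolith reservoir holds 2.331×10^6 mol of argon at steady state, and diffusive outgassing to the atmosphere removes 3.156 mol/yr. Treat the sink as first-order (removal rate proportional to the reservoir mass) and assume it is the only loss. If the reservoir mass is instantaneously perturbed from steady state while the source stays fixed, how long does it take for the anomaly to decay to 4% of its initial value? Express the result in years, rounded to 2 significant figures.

2.4×10^6 yr

For a linear reservoir the anomaly decays as exp(−t/τ) with τ = M/F = 2.331×10^6/3.156 = 738600 yr.
exp(−t/τ) = 0.04 ⇒ t = −τ ln(0.04) = 738600 × 3.219 = 2.377×10^6 yr.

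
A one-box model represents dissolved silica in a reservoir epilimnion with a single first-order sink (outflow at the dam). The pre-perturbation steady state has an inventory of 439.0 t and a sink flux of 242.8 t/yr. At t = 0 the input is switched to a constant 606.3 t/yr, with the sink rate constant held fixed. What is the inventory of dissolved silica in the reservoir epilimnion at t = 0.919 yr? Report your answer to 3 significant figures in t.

701 t

Residence time τ = M₀/F₀ = 1.808 yr. The eventual steady state is M_∞ = M₀·(F₁/F₀) = 439.0 × 606.3/242.8 = 1096.2 t.
The anomaly ΔM(t) = M(t) − M_∞ decays as ΔM₀·e^(−t/τ) with ΔM₀ = 439.0 − 1096.2 = −657.2 t.
At t = 0.919 yr, e^(−t/τ) = e^(−0.5083) = 0.6015, so ΔM = −395.3 t and M = 1096.2 − 395.3 = 700.89 t.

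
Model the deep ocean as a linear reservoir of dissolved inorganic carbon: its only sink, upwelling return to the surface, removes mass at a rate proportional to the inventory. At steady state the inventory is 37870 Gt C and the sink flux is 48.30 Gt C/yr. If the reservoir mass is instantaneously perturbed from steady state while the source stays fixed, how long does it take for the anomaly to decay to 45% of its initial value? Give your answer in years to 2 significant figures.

630 yr

For a linear reservoir the anomaly decays as exp(−t/τ) with τ = M/F = 37870/48.30 = 784.1 yr.
exp(−t/τ) = 0.45 ⇒ t = −τ ln(0.45) = 784.1 × 0.7985 = 626.1 yr.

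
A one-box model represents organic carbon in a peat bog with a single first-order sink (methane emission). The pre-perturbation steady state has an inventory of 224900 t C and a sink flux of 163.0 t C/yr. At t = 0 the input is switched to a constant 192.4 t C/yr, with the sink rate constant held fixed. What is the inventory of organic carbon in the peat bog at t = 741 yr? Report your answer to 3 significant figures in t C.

242000 t C

The sink rate constant is k = F₀/M₀ = 163.0/224900 = 0.0007248 yr⁻¹.
Solving dM/dt = F₁ − kM with M(0) = M₀ gives M(t) = F₁/k + (M₀ − F₁/k)·e^(−kt).
F₁/k = 192.4/0.0007248 = 265460 t C; kt = 0.0007248 × 741 = 0.5371, e^(−kt) = 0.5845.
M(741) = 265460 + (224900 − 265460) × 0.5845 = 265460 − 23710 = 241760 t C.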